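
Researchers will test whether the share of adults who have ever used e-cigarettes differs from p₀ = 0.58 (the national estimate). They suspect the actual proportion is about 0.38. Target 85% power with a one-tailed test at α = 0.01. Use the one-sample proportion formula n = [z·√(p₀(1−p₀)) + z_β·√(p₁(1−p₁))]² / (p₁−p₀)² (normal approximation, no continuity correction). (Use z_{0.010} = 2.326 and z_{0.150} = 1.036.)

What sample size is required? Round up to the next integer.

n = [z_α·√(p₀q₀) + z_β·√(p₁q₁)]² / (p₁ − p₀)²
  = [2.326·√(0.58·0.42) + 1.036·√(0.38·0.62)]² / (-0.20)²
  = [2.326·0.4936 + 1.036·0.4854]² / 0.0400
  = [1.6509]² / 0.0400
  = 68.13
Round up → n = 69.

n = 69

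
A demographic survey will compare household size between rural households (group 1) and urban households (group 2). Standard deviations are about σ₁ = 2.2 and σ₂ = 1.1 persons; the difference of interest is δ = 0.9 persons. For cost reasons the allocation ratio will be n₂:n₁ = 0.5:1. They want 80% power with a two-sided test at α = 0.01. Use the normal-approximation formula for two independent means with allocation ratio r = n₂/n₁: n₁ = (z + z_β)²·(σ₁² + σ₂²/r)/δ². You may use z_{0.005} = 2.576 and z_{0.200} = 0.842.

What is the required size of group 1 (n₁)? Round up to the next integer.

n₁ = 105

n₁ = (z_{α/2} + z_β)² · (σ₁² + σ₂²/r) / δ²
   = (2.576 + 0.842)² · (2.2² + 1.1²/0.5) / 0.9²
   = 11.6827 · (4.84 + 2.42) / 0.81
   = 11.6827 · 7.26 / 0.81
   = 104.71
Round up → n₁ = 105; n₂ = r·n₁ = 0.5 × 105 = 53.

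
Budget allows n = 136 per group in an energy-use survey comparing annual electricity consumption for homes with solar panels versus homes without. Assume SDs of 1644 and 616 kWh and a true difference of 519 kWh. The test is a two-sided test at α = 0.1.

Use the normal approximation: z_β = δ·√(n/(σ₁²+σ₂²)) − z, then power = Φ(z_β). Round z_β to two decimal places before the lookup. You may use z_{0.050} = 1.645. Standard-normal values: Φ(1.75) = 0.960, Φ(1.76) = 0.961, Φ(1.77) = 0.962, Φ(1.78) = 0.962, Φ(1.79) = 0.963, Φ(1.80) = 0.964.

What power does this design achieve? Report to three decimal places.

Power ≈ 0.964

z_β = δ·√(n/(σ₁²+σ₂²)) − z_{α/2}
    = 519 · √(136/3082192) − 1.645
    = 519 · 0.00664 − 1.645
    = 3.4475 − 1.645 = 1.8025 → 1.80
Power = Φ(1.80) = 0.964.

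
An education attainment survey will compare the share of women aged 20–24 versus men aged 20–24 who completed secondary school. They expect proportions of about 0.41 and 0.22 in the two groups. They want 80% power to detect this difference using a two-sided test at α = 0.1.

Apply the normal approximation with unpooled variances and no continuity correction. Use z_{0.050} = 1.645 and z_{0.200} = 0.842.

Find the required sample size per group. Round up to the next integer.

n = 71 per group

n = (z_{α/2} + z_β)² · [p₁(1−p₁) + p₂(1−p₂)] / (p₁ − p₂)²
  = (1.645 + 0.842)² · (0.41·0.59 + 0.22·0.78) / (0.19)²
  = (2.487)² · (0.2419 + 0.1716) / 0.0361
  = 6.1852 · 0.4135 / 0.0361
  = 70.85
Round up → n = 71 per group.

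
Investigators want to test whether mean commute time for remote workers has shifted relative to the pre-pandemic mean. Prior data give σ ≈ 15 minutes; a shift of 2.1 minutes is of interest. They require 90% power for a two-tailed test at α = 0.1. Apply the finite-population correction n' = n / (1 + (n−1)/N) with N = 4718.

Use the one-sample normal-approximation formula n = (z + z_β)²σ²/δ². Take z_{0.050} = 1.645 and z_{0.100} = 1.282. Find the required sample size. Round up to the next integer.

n = 401

n = (z_{α/2} + z_β)² · σ² / δ²
  = (1.645 + 1.282)² · 15² / 2.1²
  = 8.5673 · 225 / 4.41
  = 437.11
Finite-population correction (N = 4718): 437.11 / (1 + (437.11 − 1)/4718) = 400.12.
Round up → n = 401.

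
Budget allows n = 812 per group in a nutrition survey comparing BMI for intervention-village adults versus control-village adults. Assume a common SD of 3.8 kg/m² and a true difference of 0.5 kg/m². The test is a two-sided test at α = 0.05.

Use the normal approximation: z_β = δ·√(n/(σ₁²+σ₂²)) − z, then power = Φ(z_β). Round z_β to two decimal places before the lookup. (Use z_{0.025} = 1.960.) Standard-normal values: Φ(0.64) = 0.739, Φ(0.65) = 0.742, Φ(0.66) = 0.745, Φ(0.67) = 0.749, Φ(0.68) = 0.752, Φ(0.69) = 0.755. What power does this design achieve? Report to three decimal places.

z_β = δ·√(n/(σ₁²+σ₂²)) − z_{α/2}
    = 0.5 · √(812/28.88) − 1.960
    = 0.5 · 5.30248 − 1.960
    = 2.6512 − 1.960 = 0.6912 → 0.69
Power = Φ(0.69) = 0.755.

Power ≈ 0.755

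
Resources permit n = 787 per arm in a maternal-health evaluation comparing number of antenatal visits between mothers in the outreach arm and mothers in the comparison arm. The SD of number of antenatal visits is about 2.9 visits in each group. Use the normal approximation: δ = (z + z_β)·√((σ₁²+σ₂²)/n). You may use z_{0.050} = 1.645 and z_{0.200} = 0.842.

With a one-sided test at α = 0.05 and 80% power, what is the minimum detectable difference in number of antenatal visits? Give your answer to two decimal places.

Minimum detectable difference ≈ 0.36 visits

δ = (z_α + z_β) · √((σ₁²+σ₂²)/n)
  = (1.645 + 0.842) · √(16.82/787)
  = 2.487 · √0.02137
  = 2.487 · 0.1462
  = 0.3636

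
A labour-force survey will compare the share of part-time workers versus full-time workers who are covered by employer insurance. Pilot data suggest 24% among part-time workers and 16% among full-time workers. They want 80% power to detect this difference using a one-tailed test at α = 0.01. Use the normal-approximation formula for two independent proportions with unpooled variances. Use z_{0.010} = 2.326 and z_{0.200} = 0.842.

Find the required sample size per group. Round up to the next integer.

n = 497 per group

n = (z_α + z_β)² · [p₁(1−p₁) + p₂(1−p₂)] / (p₁ − p₂)²
  = (2.326 + 0.842)² · (0.24·0.76 + 0.16·0.84) / (0.08)²
  = (3.168)² · (0.1824 + 0.1344) / 0.0064
  = 10.0362 · 0.3168 / 0.0064
  = 496.79
Round up → n = 497 per group.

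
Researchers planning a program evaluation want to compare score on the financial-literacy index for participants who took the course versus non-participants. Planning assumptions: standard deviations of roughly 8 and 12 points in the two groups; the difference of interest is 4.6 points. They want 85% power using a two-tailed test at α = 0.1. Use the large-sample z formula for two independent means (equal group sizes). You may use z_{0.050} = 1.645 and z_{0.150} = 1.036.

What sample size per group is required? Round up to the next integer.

n = 71 per group

n = (z_{α/2} + z_β)² · (σ₁² + σ₂²) / δ²
  = (1.645 + 1.036)² · (8² + 12² = 208) / 4.6²
  = 7.1878 · 208 / 21.16
  = 70.65
Round up → n = 71 per group.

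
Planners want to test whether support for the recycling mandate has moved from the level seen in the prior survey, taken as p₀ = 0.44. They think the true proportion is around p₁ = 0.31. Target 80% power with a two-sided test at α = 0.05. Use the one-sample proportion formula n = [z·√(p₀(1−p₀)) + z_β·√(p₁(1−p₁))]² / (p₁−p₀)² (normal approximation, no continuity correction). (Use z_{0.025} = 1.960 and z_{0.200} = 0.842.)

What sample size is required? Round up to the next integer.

n = [z_{α/2}·√(p₀q₀) + z_β·√(p₁q₁)]² / (p₁ − p₀)²
  = [1.960·√(0.44·0.56) + 0.842·√(0.31·0.69)]² / (-0.13)²
  = [1.960·0.4964 + 0.842·0.4625]² / 0.0169
  = [1.3623]² / 0.0169
  = 109.82
Round up → n = 110.

n = 110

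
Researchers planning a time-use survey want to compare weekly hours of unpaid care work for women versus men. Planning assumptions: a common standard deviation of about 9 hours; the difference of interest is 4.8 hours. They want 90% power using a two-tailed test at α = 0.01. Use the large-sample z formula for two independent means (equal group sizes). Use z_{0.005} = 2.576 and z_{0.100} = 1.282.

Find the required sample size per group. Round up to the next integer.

n = (z_{α/2} + z_β)² · (σ₁² + σ₂²) / δ²
  = (2.576 + 1.282)² · (2·9² = 162) / 4.8²
  = 14.8842 · 162 / 23.04
  = 104.65
Round up → n = 105 per group.

n = 105 per group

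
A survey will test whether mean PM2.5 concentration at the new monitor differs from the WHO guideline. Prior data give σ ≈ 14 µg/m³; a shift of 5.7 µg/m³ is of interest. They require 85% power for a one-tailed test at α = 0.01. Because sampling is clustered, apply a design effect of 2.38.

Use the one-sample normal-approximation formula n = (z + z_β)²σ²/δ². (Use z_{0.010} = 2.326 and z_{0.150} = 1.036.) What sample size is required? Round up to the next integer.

n = 163

n = (z_α + z_β)² · σ² / δ²
  = (2.326 + 1.036)² · 14² / 5.7²
  = 11.3030 · 196 / 32.49
  = 68.19
Design effect: 2.38 × 68.19 = 162.29.
Round up → n = 163.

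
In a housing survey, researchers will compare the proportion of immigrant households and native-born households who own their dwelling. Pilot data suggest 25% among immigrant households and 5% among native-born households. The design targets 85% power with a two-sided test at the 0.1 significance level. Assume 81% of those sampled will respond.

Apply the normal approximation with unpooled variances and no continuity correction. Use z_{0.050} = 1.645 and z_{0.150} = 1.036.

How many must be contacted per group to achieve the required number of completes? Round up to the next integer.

n = 53 per group

n = (z_{α/2} + z_β)² · [p₁(1−p₁) + p₂(1−p₂)] / (p₁ − p₂)²
  = (1.645 + 1.036)² · (0.25·0.75 + 0.05·0.95) / (0.20)²
  = (2.681)² · (0.1875 + 0.0475) / 0.0400
  = 7.1878 · 0.2350 / 0.0400
  = 42.23
Adjust for 81% response: 42.23 / 0.81 = 52.13.
Round up → n = 53 per group.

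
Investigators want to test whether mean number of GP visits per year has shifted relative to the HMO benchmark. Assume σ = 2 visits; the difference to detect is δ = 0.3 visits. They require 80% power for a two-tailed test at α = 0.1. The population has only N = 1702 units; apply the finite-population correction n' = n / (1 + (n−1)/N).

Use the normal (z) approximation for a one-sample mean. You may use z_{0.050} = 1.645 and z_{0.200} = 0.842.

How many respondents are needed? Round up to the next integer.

n = (z_{α/2} + z_β)² · σ² / δ²
  = (1.645 + 0.842)² · 2² / 0.3²
  = 6.1852 · 4 / 0.09
  = 274.90
Finite-population correction (N = 1702): 274.90 / (1 + (274.90 − 1)/1702) = 236.79.
Round up → n = 237.

n = 237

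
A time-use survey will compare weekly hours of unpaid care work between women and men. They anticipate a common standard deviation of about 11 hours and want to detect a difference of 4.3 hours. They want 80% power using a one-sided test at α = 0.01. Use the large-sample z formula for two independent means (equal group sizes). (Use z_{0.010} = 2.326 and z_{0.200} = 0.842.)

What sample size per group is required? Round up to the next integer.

n = (z_α + z_β)² · (σ₁² + σ₂²) / δ²
  = (2.326 + 0.842)² · (2·11² = 242) / 4.3²
  = 10.0362 · 242 / 18.49
  = 131.36
Round up → n = 132 per group.

n = 132 per group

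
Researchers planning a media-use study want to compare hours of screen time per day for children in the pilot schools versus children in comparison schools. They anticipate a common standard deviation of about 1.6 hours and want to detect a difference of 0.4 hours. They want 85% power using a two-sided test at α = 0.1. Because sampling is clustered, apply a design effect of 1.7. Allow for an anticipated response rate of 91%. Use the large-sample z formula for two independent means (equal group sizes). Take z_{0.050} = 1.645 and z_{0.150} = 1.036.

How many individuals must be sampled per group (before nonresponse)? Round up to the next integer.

n = (z_{α/2} + z_β)² · (σ₁² + σ₂²) / δ²
  = (1.645 + 1.036)² · (2·1.6² = 5.12) / 0.4²
  = 7.1878 · 5.12 / 0.16
  = 230.01
Design effect: 1.7 × 230.01 = 391.01.
Adjust for 91% response: 391.01 / 0.91 = 429.69.
Round up → n = 430 per group.

n = 430 per group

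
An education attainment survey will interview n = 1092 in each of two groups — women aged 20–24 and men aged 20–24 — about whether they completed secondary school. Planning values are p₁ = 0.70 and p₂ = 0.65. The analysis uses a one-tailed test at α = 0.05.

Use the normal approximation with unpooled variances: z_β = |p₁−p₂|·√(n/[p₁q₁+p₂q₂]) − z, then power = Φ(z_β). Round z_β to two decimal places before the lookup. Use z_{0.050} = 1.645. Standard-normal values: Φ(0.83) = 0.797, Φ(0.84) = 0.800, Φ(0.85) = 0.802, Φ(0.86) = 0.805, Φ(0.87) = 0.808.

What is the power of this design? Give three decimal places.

Power ≈ 0.802

z_β = |p₁−p₂|·√(n/[p₁q₁+p₂q₂]) − z_α
    = 0.05 · √(1092/0.4375) − 1.645
    = 0.05 · 49.9600 − 1.645
    = 2.4980 − 1.645 = 0.8530 → 0.85
Power = Φ(0.85) = 0.802.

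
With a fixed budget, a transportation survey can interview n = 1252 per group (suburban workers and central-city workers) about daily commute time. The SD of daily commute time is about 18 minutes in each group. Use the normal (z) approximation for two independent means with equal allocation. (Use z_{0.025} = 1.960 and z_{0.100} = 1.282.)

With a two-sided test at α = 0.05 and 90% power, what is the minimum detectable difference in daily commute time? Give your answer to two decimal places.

Minimum detectable difference ≈ 2.33 minutes

δ = (z_{α/2} + z_β) · √((σ₁²+σ₂²)/n)
  = (1.960 + 1.282) · √(648/1252)
  = 3.242 · √0.51757
  = 3.242 · 0.7194
  = 2.3324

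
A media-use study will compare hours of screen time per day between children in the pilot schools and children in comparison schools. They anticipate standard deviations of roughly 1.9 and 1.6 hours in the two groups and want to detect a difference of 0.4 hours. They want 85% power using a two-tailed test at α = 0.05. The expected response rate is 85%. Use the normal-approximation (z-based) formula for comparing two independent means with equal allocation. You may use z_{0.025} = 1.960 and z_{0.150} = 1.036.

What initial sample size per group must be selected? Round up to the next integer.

n = 408 per group

n = (z_{α/2} + z_β)² · (σ₁² + σ₂²) / δ²
  = (1.960 + 1.036)² · (1.9² + 1.6² = 6.17) / 0.4²
  = 8.9760 · 6.17 / 0.16
  = 346.14
Adjust for 85% response: 346.14 / 0.85 = 407.22.
Round up → n = 408 per group.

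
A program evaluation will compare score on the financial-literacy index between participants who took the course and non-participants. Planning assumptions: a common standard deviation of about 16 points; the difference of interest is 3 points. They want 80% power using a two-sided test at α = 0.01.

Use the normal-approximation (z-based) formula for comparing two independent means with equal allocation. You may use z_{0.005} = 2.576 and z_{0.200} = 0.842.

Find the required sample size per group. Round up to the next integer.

n = (z_{α/2} + z_β)² · (σ₁² + σ₂²) / δ²
  = (2.576 + 0.842)² · (2·16² = 512) / 3²
  = 11.6827 · 512 / 9
  = 664.62
Round up → n = 665 per group.

n = 665 per group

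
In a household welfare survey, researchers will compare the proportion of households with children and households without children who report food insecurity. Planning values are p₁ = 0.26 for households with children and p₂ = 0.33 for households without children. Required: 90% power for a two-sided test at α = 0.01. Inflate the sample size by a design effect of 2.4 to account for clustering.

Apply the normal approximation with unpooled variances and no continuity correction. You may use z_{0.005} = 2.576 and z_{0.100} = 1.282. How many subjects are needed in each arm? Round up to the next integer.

n = 3015 per group

n = (z_{α/2} + z_β)² · [p₁(1−p₁) + p₂(1−p₂)] / (p₁ − p₂)²
  = (2.576 + 1.282)² · (0.26·0.74 + 0.33·0.67) / (-0.07)²
  = (3.858)² · (0.1924 + 0.2211) / 0.0049
  = 14.8842 · 0.4135 / 0.0049
  = 1256.04
Design effect: 2.4 × 1256.04 = 3014.50.
Round up → n = 3015 per group.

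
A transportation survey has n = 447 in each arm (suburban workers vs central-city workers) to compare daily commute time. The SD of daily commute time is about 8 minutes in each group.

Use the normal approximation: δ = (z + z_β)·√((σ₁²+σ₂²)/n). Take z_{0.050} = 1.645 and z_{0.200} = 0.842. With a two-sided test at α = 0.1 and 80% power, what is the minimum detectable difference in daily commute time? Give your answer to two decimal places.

δ = (z_{α/2} + z_β) · √((σ₁²+σ₂²)/n)
  = (1.645 + 0.842) · √(128/447)
  = 2.487 · √0.28635
  = 2.487 · 0.5351
  = 1.3308

Minimum detectable difference ≈ 1.33 minutes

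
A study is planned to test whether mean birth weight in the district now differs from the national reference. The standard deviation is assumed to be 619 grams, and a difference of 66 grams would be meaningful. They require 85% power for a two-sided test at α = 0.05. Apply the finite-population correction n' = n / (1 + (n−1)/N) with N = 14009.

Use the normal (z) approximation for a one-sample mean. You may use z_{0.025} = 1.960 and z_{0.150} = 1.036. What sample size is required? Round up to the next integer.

n = (z_{α/2} + z_β)² · σ² / δ²
  = (1.960 + 1.036)² · 619² / 66²
  = 8.9760 · 383161 / 4356
  = 789.55
Finite-population correction (N = 14009): 789.55 / (1 + (789.55 − 1)/14009) = 747.47.
Round up → n = 748.

n = 748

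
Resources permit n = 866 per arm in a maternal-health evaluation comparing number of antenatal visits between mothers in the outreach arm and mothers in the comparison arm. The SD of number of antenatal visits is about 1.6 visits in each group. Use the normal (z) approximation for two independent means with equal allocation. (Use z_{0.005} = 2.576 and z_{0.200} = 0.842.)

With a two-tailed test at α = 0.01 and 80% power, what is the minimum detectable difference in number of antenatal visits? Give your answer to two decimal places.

δ = (z_{α/2} + z_β) · √((σ₁²+σ₂²)/n)
  = (2.576 + 0.842) · √(5.12/866)
  = 3.418 · √0.00591
  = 3.418 · 0.0769
  = 0.2628

Minimum detectable difference ≈ 0.26 visits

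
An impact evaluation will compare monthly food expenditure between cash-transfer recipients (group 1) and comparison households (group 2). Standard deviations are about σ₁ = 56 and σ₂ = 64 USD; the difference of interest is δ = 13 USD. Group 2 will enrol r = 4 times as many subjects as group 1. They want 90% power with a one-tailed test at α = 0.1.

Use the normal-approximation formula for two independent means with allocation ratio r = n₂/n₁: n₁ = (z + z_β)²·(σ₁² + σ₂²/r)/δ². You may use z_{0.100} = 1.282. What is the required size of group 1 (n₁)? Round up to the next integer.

n₁ = 162

n₁ = (z_α + z_β)² · (σ₁² + σ₂²/r) / δ²
   = (1.282 + 1.282)² · (56² + 64²/4) / 13²
   = 6.5741 · (3136 + 1024) / 169
   = 6.5741 · 4160 / 169
   = 161.82
Round up → n₁ = 162; n₂ = r·n₁ = 4 × 162 = 648.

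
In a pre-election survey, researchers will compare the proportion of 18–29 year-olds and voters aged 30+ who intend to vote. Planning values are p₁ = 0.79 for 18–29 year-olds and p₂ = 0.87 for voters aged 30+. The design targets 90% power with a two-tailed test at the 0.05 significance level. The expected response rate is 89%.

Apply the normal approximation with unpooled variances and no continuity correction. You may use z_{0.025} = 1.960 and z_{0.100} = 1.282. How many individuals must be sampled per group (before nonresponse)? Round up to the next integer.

n = (z_{α/2} + z_β)² · [p₁(1−p₁) + p₂(1−p₂)] / (p₁ − p₂)²
  = (1.960 + 1.282)² · (0.79·0.21 + 0.87·0.13) / (-0.08)²
  = (3.242)² · (0.1659 + 0.1131) / 0.0064
  = 10.5106 · 0.2790 / 0.0064
  = 458.19
Adjust for 89% response: 458.19 / 0.89 = 514.83.
Round up → n = 515 per group.

n = 515 per group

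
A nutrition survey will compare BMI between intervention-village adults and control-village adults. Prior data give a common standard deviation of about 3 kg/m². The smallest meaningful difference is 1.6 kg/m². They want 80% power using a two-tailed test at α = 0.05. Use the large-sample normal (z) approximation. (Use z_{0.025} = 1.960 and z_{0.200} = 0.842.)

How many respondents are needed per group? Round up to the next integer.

n = (z_{α/2} + z_β)² · (σ₁² + σ₂²) / δ²
  = (1.960 + 0.842)² · (2·3² = 18) / 1.6²
  = 7.8512 · 18 / 2.56
  = 55.20
Round up → n = 56 per group.

n = 56 per group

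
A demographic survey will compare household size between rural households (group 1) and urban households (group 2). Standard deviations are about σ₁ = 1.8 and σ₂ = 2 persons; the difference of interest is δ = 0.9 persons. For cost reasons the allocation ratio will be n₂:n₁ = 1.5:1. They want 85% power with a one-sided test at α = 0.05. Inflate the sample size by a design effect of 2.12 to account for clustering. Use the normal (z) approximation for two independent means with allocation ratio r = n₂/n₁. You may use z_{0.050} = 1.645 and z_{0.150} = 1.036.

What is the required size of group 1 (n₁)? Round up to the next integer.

n₁ = (z_α + z_β)² · (σ₁² + σ₂²/r) / δ²
   = (1.645 + 1.036)² · (1.8² + 2²/1.5) / 0.9²
   = 7.1878 · (3.24 + 2.6667) / 0.81
   = 7.1878 · 5.9067 / 0.81
   = 52.41
Design effect: 2.12 × 52.41 = 111.12.
Round up → n₁ = 112; n₂ = r·n₁ = 1.5 × 112 = 168.

n₁ = 112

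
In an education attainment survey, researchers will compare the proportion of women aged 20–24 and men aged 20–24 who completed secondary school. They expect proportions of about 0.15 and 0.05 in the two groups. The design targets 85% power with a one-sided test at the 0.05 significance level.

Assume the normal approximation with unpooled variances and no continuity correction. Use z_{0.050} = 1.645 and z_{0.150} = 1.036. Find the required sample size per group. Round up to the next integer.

n = (z_α + z_β)² · [p₁(1−p₁) + p₂(1−p₂)] / (p₁ − p₂)²
  = (1.645 + 1.036)² · (0.15·0.85 + 0.05·0.95) / (0.10)²
  = (2.681)² · (0.1275 + 0.0475) / 0.0100
  = 7.1878 · 0.1750 / 0.0100
  = 125.79
Round up → n = 126 per group.

n = 126 per group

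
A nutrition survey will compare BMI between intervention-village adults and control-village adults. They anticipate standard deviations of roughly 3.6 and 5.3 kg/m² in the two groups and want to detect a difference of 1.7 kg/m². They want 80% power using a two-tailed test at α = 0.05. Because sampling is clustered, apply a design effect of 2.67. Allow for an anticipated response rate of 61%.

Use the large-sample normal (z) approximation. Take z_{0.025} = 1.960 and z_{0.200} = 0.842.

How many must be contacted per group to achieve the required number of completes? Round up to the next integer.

n = (z_{α/2} + z_β)² · (σ₁² + σ₂²) / δ²
  = (1.960 + 0.842)² · (3.6² + 5.3² = 41.05) / 1.7²
  = 7.8512 · 41.05 / 2.89
  = 111.52
Design effect: 2.67 × 111.52 = 297.76.
Adjust for 61% response: 297.76 / 0.61 = 488.13.
Round up → n = 489 per group.

n = 489 per group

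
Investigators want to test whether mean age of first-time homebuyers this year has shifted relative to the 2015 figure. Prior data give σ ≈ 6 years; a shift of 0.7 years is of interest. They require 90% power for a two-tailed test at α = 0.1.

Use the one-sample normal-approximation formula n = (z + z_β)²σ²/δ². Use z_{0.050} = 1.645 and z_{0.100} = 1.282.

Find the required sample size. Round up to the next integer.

n = (z_{α/2} + z_β)² · σ² / δ²
  = (1.645 + 1.282)² · 6² / 0.7²
  = 8.5673 · 36 / 0.49
  = 629.44
Round up → n = 630.

n = 630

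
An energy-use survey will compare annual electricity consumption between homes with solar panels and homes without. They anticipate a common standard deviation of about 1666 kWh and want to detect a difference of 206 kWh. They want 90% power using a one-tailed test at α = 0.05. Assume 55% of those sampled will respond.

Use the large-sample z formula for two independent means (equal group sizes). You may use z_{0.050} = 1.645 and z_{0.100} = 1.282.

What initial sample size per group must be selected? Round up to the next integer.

n = 2038 per group

n = (z_α + z_β)² · (σ₁² + σ₂²) / δ²
  = (1.645 + 1.282)² · (2·1666² = 5551112) / 206²
  = 8.5673 · 5551112 / 42436
  = 1120.70
Adjust for 55% response: 1120.70 / 0.55 = 2037.64.
Round up → n = 2038 per group.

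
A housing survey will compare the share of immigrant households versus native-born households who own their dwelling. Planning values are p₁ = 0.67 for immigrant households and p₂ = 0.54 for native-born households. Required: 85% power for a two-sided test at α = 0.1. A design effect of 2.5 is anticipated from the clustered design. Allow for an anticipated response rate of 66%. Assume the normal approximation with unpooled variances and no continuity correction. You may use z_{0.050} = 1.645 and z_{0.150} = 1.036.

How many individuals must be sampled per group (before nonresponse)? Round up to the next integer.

n = (z_{α/2} + z_β)² · [p₁(1−p₁) + p₂(1−p₂)] / (p₁ − p₂)²
  = (1.645 + 1.036)² · (0.67·0.33 + 0.54·0.46) / (0.13)²
  = (2.681)² · (0.2211 + 0.2484) / 0.0169
  = 7.1878 · 0.4695 / 0.0169
  = 199.68
Design effect: 2.5 × 199.68 = 499.21.
Adjust for 66% response: 499.21 / 0.66 = 756.38.
Round up → n = 757 per group.

n = 757 per group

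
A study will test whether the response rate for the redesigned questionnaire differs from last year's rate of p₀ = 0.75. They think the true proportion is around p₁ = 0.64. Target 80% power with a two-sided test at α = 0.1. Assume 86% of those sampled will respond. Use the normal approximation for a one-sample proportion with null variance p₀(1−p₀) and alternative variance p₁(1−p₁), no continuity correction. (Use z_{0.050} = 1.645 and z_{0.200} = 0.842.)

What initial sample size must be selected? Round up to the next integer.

n = 120

n = [z_{α/2}·√(p₀q₀) + z_β·√(p₁q₁)]² / (p₁ − p₀)²
  = [1.645·√(0.75·0.25) + 0.842·√(0.64·0.36)]² / (-0.11)²
  = [1.645·0.4330 + 0.842·0.4800]² / 0.0121
  = [1.1165]² / 0.0121
  = 103.02
Adjust for 86% response: 103.02 / 0.86 = 119.79.
Round up → n = 120.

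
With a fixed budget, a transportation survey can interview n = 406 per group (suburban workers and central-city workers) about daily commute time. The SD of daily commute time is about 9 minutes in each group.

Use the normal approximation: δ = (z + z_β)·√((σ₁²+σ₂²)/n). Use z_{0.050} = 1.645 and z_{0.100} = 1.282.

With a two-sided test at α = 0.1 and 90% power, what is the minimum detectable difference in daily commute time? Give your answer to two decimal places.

Minimum detectable difference ≈ 1.85 minutes

δ = (z_{α/2} + z_β) · √((σ₁²+σ₂²)/n)
  = (1.645 + 1.282) · √(162/406)
  = 2.927 · √0.39901
  = 2.927 · 0.6317
  = 1.8489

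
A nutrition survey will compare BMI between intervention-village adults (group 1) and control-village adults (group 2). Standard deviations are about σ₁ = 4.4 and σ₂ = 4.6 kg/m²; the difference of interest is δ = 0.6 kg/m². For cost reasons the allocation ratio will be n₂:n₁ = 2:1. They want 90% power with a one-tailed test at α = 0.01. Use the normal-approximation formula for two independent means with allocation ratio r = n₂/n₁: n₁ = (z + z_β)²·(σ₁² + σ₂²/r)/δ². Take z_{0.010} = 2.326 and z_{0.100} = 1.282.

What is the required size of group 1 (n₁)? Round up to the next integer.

n₁ = (z_α + z_β)² · (σ₁² + σ₂²/r) / δ²
   = (2.326 + 1.282)² · (4.4² + 4.6²/2) / 0.6²
   = 13.0177 · (19.36 + 10.58) / 0.36
   = 13.0177 · 29.94 / 0.36
   = 1082.64
Round up → n₁ = 1083; n₂ = r·n₁ = 2 × 1083 = 2166.

n₁ = 1083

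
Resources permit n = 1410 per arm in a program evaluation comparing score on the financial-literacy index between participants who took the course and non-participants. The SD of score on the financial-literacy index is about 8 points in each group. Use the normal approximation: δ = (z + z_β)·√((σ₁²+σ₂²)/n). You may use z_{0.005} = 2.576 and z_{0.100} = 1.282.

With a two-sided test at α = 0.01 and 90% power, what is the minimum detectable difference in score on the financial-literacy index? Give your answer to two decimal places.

δ = (z_{α/2} + z_β) · √((σ₁²+σ₂²)/n)
  = (2.576 + 1.282) · √(128/1410)
  = 3.858 · √0.09078
  = 3.858 · 0.3013
  = 1.1624

Minimum detectable difference ≈ 1.16 points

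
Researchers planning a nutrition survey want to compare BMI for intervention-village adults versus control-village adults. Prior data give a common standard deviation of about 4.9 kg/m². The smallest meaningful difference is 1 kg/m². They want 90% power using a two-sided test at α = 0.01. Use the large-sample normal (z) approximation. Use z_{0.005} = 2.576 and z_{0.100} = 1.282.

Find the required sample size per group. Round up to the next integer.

n = (z_{α/2} + z_β)² · (σ₁² + σ₂²) / δ²
  = (2.576 + 1.282)² · (2·4.9² = 48.02) / 1²
  = 14.8842 · 48.02 / 1
  = 714.74
Round up → n = 715 per group.

n = 715 per group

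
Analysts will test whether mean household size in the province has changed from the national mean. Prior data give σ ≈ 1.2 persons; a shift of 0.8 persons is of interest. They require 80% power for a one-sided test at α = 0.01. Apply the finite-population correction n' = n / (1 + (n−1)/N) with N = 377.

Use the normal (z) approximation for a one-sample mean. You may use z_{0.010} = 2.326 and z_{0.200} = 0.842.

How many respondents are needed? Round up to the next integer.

n = 22

n = (z_α + z_β)² · σ² / δ²
  = (2.326 + 0.842)² · 1.2² / 0.8²
  = 10.0362 · 1.44 / 0.64
  = 22.58
Finite-population correction (N = 377): 22.58 / (1 + (22.58 − 1)/377) = 21.36.
Round up → n = 22.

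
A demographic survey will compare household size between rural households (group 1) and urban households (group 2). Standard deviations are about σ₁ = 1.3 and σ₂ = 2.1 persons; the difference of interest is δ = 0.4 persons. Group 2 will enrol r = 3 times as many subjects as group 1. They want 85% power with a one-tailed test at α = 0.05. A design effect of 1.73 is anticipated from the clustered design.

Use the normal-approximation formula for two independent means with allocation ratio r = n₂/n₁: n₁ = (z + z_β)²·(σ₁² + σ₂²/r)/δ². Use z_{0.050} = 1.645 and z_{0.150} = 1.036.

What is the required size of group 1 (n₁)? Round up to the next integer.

n₁ = (z_α + z_β)² · (σ₁² + σ₂²/r) / δ²
   = (1.645 + 1.036)² · (1.3² + 2.1²/3) / 0.4²
   = 7.1878 · (1.69 + 1.47) / 0.16
   = 7.1878 · 3.16 / 0.16
   = 141.96
Design effect: 1.73 × 141.96 = 245.59.
Round up → n₁ = 246; n₂ = r·n₁ = 3 × 246 = 738.

n₁ = 246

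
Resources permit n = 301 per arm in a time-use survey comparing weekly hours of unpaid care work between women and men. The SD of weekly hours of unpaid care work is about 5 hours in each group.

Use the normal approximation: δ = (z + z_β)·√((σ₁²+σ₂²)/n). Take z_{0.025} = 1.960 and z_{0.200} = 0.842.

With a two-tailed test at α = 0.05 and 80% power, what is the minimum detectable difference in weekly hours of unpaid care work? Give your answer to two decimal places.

δ = (z_{α/2} + z_β) · √((σ₁²+σ₂²)/n)
  = (1.960 + 0.842) · √(50/301)
  = 2.802 · √0.16611
  = 2.802 · 0.4076
  = 1.1420

Minimum detectable difference ≈ 1.14 hours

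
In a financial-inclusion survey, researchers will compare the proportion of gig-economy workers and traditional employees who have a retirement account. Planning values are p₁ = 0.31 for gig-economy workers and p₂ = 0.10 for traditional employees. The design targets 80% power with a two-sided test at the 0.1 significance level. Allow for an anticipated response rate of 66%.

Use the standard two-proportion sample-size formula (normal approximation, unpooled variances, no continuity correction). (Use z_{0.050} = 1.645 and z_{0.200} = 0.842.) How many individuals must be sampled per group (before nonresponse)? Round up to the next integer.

n = 65 per group

n = (z_{α/2} + z_β)² · [p₁(1−p₁) + p₂(1−p₂)] / (p₁ − p₂)²
  = (1.645 + 0.842)² · (0.31·0.69 + 0.10·0.90) / (0.21)²
  = (2.487)² · (0.2139 + 0.0900) / 0.0441
  = 6.1852 · 0.3039 / 0.0441
  = 42.62
Adjust for 66% response: 42.62 / 0.66 = 64.58.
Round up → n = 65 per group.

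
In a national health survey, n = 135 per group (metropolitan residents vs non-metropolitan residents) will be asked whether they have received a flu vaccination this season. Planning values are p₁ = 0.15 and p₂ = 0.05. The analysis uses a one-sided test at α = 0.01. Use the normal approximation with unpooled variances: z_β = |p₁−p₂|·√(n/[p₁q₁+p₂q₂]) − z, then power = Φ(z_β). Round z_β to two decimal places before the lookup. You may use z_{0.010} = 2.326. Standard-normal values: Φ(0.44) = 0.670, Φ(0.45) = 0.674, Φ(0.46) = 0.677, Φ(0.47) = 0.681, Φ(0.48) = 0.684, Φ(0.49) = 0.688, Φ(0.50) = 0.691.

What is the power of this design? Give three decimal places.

z_β = |p₁−p₂|·√(n/[p₁q₁+p₂q₂]) − z_α
    = 0.10 · √(135/0.1750) − 2.326
    = 0.10 · 27.7746 − 2.326
    = 2.7775 − 2.326 = 0.4515 → 0.45
Power = Φ(0.45) = 0.674.

Power ≈ 0.674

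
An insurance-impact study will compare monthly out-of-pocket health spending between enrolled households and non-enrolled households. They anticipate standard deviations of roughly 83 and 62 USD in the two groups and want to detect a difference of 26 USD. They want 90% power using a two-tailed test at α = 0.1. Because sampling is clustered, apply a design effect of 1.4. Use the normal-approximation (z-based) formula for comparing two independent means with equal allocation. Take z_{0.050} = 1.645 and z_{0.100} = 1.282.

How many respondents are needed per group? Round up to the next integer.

n = 191 per group

n = (z_{α/2} + z_β)² · (σ₁² + σ₂²) / δ²
  = (1.645 + 1.282)² · (83² + 62² = 10733) / 26²
  = 8.5673 · 10733 / 676
  = 136.03
Design effect: 1.4 × 136.03 = 190.44.
Round up → n = 191 per group.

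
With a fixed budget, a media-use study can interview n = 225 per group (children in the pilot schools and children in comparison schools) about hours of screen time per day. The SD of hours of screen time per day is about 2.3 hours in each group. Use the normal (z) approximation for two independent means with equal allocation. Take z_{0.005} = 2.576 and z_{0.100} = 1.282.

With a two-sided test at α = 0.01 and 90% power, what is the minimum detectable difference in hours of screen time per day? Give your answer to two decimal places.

δ = (z_{α/2} + z_β) · √((σ₁²+σ₂²)/n)
  = (2.576 + 1.282) · √(10.58/225)
  = 3.858 · √0.04702
  = 3.858 · 0.2168
  = 0.8366

Minimum detectable difference ≈ 0.84 hours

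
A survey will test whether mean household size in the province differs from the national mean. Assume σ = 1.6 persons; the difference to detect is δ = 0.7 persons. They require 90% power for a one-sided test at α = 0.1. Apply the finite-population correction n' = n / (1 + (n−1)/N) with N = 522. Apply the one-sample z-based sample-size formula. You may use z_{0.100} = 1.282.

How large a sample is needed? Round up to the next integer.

n = 33

n = (z_α + z_β)² · σ² / δ²
  = (1.282 + 1.282)² · 1.6² / 0.7²
  = 6.5741 · 2.56 / 0.49
  = 34.35
Finite-population correction (N = 522): 34.35 / (1 + (34.35 − 1)/522) = 32.28.
Round up → n = 33.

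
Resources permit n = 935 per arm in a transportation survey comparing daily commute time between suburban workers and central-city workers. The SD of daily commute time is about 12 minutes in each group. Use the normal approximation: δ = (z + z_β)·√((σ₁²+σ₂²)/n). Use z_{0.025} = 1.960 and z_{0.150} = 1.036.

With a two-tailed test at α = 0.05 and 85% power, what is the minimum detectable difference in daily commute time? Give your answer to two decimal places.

Minimum detectable difference ≈ 1.66 minutes

δ = (z_{α/2} + z_β) · √((σ₁²+σ₂²)/n)
  = (1.960 + 1.036) · √(288/935)
  = 2.996 · √0.30802
  = 2.996 · 0.5550
  = 1.6628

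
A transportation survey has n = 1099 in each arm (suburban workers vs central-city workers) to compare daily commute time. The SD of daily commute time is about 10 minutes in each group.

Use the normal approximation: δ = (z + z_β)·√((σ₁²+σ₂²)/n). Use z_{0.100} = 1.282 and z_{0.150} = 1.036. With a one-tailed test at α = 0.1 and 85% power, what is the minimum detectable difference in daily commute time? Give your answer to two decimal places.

δ = (z_α + z_β) · √((σ₁²+σ₂²)/n)
  = (1.282 + 1.036) · √(200/1099)
  = 2.318 · √0.18198
  = 2.318 · 0.4266
  = 0.9888

Minimum detectable difference ≈ 0.99 minutes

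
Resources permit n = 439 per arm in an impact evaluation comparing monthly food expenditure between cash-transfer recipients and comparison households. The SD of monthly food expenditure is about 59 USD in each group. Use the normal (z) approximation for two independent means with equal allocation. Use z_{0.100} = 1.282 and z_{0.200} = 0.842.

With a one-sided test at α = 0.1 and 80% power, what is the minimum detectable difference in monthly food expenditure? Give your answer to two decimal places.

δ = (z_α + z_β) · √((σ₁²+σ₂²)/n)
  = (1.282 + 0.842) · √(6962/439)
  = 2.124 · √15.8588
  = 2.124 · 3.9823
  = 8.4584

Minimum detectable difference ≈ 8.46 USD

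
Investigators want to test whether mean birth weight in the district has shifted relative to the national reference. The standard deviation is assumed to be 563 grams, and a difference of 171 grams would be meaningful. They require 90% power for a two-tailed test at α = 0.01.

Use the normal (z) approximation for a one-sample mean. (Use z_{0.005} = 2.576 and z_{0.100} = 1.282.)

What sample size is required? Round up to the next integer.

n = 162

n = (z_{α/2} + z_β)² · σ² / δ²
  = (2.576 + 1.282)² · 563² / 171²
  = 14.8842 · 316969 / 29241
  = 161.34
Round up → n = 162.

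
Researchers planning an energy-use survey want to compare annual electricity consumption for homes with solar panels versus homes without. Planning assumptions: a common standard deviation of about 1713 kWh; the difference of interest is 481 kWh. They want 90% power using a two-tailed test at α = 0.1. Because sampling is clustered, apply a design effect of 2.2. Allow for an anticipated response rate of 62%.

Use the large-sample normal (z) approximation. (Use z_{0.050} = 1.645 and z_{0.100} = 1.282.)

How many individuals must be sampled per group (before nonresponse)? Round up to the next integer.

n = 772 per group

n = (z_{α/2} + z_β)² · (σ₁² + σ₂²) / δ²
  = (1.645 + 1.282)² · (2·1713² = 5868738) / 481²
  = 8.5673 · 5868738 / 231361
  = 217.32
Design effect: 2.2 × 217.32 = 478.10.
Adjust for 62% response: 478.10 / 0.62 = 771.14.
Round up → n = 772 per group.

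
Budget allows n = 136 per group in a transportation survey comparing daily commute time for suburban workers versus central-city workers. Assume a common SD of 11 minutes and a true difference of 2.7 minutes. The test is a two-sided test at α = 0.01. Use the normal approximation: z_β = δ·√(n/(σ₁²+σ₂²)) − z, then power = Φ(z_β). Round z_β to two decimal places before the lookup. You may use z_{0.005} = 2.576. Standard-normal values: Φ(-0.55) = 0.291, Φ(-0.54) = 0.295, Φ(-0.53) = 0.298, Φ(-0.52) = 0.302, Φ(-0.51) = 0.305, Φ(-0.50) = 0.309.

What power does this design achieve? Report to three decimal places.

Power ≈ 0.291

z_β = δ·√(n/(σ₁²+σ₂²)) − z_{α/2}
    = 2.7 · √(136/242) − 2.576
    = 2.7 · 0.74966 − 2.576
    = 2.0241 − 2.576 = -0.5519 → -0.55
Power = Φ(-0.55) = 0.291.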